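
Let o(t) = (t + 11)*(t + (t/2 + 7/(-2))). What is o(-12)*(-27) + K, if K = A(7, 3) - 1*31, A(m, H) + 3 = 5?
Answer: -1219/2 ≈ -609.50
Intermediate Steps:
A(m, H) = 2 (A(m, H) = -3 + 5 = 2)
o(t) = (11 + t)*(-7/2 + 3*t/2) (o(t) = (11 + t)*(t + (t*(½) + 7*(-½))) = (11 + t)*(t + (t/2 - 7/2)) = (11 + t)*(t + (-7/2 + t/2)) = (11 + t)*(-7/2 + 3*t/2))
K = -29 (K = 2 - 1*31 = 2 - 31 = -29)
o(-12)*(-27) + K = (-77/2 + 13*(-12) + (3/2)*(-12)²)*(-27) - 29 = (-77/2 - 156 + (3/2)*144)*(-27) - 29 = (-77/2 - 156 + 216)*(-27) - 29 = (43/2)*(-27) - 29 = -1161/2 - 29 = -1219/2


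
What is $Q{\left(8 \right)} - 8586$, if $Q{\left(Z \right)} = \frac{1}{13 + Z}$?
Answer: $- \frac{180305}{21} \approx -8586.0$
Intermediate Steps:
$Q{\left(8 \right)} - 8586 = \frac{1}{13 + 8} - 8586 = \frac{1}{21} - 8586 = - \frac{180305}{21}$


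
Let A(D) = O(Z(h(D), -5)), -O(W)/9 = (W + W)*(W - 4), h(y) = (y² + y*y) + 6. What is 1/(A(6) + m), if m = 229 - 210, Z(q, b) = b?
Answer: -1/791 ≈ -0.0012642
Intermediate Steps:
h(y) = 6 + 2*y² (h(y) = (y² + y²) + 6 = 2*y² + 6 = 6 + 2*y²)
O(W) = -18*W*(-4 + W) (O(W) = -9*(W + W)*(W - 4) = -9*2*W*(-4 + W) = -18*W*(-4 + W))
A(D) = -810 (A(D) = 18*(-5)*(4 - 1*(-5)) = 18*(-5)*(4 + 5) = 18*(-5)*9 = -810)
m = 19
1/(A(6) + m) = 1/(-810 + 19) = 1/(-791) = -1/791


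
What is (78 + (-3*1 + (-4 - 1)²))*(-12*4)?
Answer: -4800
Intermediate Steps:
(78 + (-3*1 + (-4 - 1)²))*(-12*4) = (78 + (-3 + (-5)²))*(-48) = (78 + (-3 + 25))*(-48) = (78 + 22)*(-48) = 100*(-48) = -4800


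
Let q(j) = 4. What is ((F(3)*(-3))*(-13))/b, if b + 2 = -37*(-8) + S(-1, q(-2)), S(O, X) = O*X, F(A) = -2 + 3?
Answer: 39/290 ≈ 0.13448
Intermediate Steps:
F(A) = 1
b = 290 (b = -2 + (-37*(-8) - 1*4) = -2 + (296 - 4) = -2 + 292 = 290)
((F(3)*(-3))*(-13))/b = ((1*(-3))*(-13))/290 = -3*(-13)*(1/290) = 39*(1/290) = 39/290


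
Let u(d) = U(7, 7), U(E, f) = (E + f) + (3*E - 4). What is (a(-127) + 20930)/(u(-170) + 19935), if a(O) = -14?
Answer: 10458/9983 ≈ 1.0476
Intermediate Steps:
U(E, f) = -4 + f + 4*E (U(E, f) = (E + f) + (-4 + 3*E) = -4 + f + 4*E)
u(d) = 31 (u(d) = -4 + 7 + 4*7 = -4 + 7 + 28 = 31)
(a(-127) + 20930)/(u(-170) + 19935) = (-14 + 20930)/(31 + 19935) = 20916/19966 = 20916*(1/19966) = 10458/9983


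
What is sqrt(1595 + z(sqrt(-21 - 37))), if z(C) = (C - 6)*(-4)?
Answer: sqrt(1619 - 4*I*sqrt(58)) ≈ 40.239 - 0.3785*I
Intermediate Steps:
z(C) = 24 - 4*C (z(C) = (-6 + C)*(-4) = 24 - 4*C)
sqrt(1595 + z(sqrt(-21 - 37))) = sqrt(1595 + (24 - 4*sqrt(-21 - 37))) = sqrt(1595 + (24 - 4*I*sqrt(58))) = sqrt(1619 - 4*I*sqrt(58))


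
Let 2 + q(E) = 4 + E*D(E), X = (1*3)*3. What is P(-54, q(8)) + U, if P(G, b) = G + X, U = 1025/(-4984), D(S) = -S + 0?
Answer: -225305/4984 ≈ -45.206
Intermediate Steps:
D(S) = -S
U = -1025/4984 (U = 1025*(-1/4984) = -1025/4984 ≈ -0.20566)
X = 9 (X = 3*3 = 9)
q(E) = 2 - E² (q(E) = -2 + (4 + E*(-E)) = -2 + (4 - E²) = 2 - E²)
P(G, b) = 9 + G (P(G, b) = G + 9 = 9 + G)
P(-54, q(8)) + U = (9 - 54) - 1025/4984 = -45 - 1025/4984 = -225305/4984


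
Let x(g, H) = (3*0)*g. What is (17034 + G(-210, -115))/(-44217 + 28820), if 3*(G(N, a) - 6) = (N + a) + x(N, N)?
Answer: -50795/46191 ≈ -1.0997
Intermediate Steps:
x(g, H) = 0 (x(g, H) = 0*g = 0)
G(N, a) = 6 + N/3 + a/3 (G(N, a) = 6 + ((N + a) + 0)/3 = 6 + (N + a)/3 = 6 + (N/3 + a/3) = 6 + N/3 + a/3)
(17034 + G(-210, -115))/(-44217 + 28820) = (17034 + (6 + (⅓)*(-210) + (⅓)*(-115)))/(-44217 + 28820) = (17034 + (6 - 70 - 115/3))/(-15397) = (17034 - 307/3)*(-1/15397) = (50795/3)*(-1/15397) = -50795/46191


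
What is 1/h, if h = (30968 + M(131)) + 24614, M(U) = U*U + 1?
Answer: 1/72744 ≈ 1.3747e-5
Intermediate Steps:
M(U) = 1 + U² (M(U) = U² + 1 = 1 + U²)
h = 72744 (h = (30968 + (1 + 131²)) + 24614 = (30968 + (1 + 17161)) + 24614 = (30968 + 17162) + 24614 = 48130 + 24614 = 72744)
1/h = 1/72744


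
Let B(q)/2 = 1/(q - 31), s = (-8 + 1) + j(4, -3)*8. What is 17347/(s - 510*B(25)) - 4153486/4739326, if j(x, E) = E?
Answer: 40817876784/329383157 ≈ 123.92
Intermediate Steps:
s = -31 (s = (-8 + 1) - 3*8 = -7 - 24 = -31)
B(q) = 2/(-31 + q) (B(q) = 2/(q - 31) = 2/(-31 + q))
17347/(s - 510*B(25)) - 4153486/4739326 = 17347/(-31 - 1020/(-31 + 25)) - 4153486/4739326 = 17347/(-31 - 1020/(-6)) - 4153486*1/4739326 = 17347/(-31 - 1020*(-1)/6) - 2076743/2369663 = 17347/(-31 - 510*(-1/3)) - 2076743/2369663 = 17347/(-31 + 170) - 2076743/2369663 = 17347/139 - 2076743/2369663 = 40817876784/329383157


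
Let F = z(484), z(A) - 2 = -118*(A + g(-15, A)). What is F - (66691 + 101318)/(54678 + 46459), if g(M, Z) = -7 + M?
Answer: -5513550427/101137 ≈ -54516.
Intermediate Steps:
z(A) = 2598 - 118*A (z(A) = 2 - 118*(A + (-7 - 15)) = 2 - 118*(A - 22) = 2 - 118*(-22 + A) = 2 + (2596 - 118*A) = 2598 - 118*A)
F = -54514 (F = 2598 - 118*484 = 2598 - 57112 = -54514)
F - (66691 + 101318)/(54678 + 46459) = -54514 - (66691 + 101318)/(54678 + 46459) = -54514 - 168009/101137 = -5513550427/101137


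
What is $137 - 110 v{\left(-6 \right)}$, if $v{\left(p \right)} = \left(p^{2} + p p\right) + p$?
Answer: $-7123$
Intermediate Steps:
$v{\left(p \right)} = p + 2 p^{2}$ ($v{\left(p \right)} = \left(p^{2} + p^{2}\right) + p = 2 p^{2} + p = p + 2 p^{2}$)
$137 - 110 v{\left(-6 \right)} = 137 - 110 \left(- 6 \left(1 + 2 \left(-6\right)\right)\right) = 137 - 110 \left(- 6 \left(1 - 12\right)\right) = 137 - 110 \left(\left(-6\right) \left(-11\right)\right) = 137 - 7260 = -7123$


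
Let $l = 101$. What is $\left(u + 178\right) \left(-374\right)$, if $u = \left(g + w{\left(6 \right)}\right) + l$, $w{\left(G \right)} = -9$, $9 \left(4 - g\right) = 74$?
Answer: $- \frac{894608}{9} \approx -99401.0$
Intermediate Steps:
$g = - \frac{38}{9}$ ($g = 4 - \frac{74}{9} = - \frac{38}{9} \approx -4.2222$)
$u = \frac{790}{9}$ ($u = \left(- \frac{38}{9} - 9\right) + 101 = - \frac{119}{9} + 101 = \frac{790}{9} \approx 87.778$)
$\left(u + 178\right) \left(-374\right) = \left(\frac{790}{9} + 178\right) \left(-374\right) = \frac{2392}{9} \left(-374\right) = - \frac{894608}{9}$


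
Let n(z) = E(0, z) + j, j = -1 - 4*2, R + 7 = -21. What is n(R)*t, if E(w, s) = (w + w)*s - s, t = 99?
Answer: 1881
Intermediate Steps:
R = -28 (R = -7 - 21 = -28)
j = -9 (j = -1 - 8 = -9)
E(w, s) = -s + 2*s*w (E(w, s) = (2*w)*s - s = 2*s*w - s = -s + 2*s*w)
n(z) = -9 - z (n(z) = z*(-1 + 2*0) - 9 = z*(-1 + 0) - 9 = z*(-1) - 9 = -z - 9 = -9 - z)
n(R)*t = (-9 - 1*(-28))*99 = (-9 + 28)*99 = 19*99 = 1881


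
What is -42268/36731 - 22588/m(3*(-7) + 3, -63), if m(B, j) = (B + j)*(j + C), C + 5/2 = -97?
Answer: -2772064756/966943575 ≈ -2.8668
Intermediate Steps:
C = -199/2 (C = -5/2 - 97 = -199/2 ≈ -99.500)
m(B, j) = (-199/2 + j)*(B + j) (m(B, j) = (B + j)*(j - 199/2) = (B + j)*(-199/2 + j) = (-199/2 + j)*(B + j))
-42268/36731 - 22588/m(3*(-7) + 3, -63) = -42268/36731 - 22588/((-63)² - 199*(3*(-7) + 3)/2 - 199/2*(-63) + (3*(-7) + 3)*(-63)) = -42268*1/36731 - 22588/(3969 - 199*(-21 + 3)/2 + 12537/2 + (-21 + 3)*(-63)) = -42268/36731 - 22588/(3969 - 199/2*(-18) + 12537/2 - 18*(-63)) = -42268/36731 - 22588/(3969 + 1791 + 12537/2 + 1134) = -42268/36731 - 22588/26325/2 = -42268/36731 - 22588*2/26325 = -42268/36731 - 45176/26325 = -2772064756/966943575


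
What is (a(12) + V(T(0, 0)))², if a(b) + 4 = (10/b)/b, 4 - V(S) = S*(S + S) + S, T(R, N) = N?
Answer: 25/5184 ≈ 0.0048225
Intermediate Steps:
V(S) = 4 - S - 2*S² (V(S) = 4 - (S*(S + S) + S) = 4 - (S*(2*S) + S) = 4 - (2*S² + S) = 4 - (S + 2*S²) = 4 + (-S - 2*S²) = 4 - S - 2*S²)
a(b) = -4 + 10/b² (a(b) = -4 + (10/b)/b = -4 + 10/b²)
(a(12) + V(T(0, 0)))² = ((-4 + 10/12²) + (4 - 1*0 - 2*0²))² = ((-4 + 10*(1/144)) + (4 + 0 - 2*0))² = ((-4 + 5/72) + (4 + 0 + 0))² = (-283/72 + 4)² = (5/72)² = 25/5184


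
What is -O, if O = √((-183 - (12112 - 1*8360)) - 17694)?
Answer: -I*√21629 ≈ -147.07*I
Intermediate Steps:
O = I*√21629 (O = √((-183 - (12112 - 8360)) - 17694) = √((-183 - 1*3752) - 17694) = √((-183 - 3752) - 17694) = √(-3935 - 17694) = √(-21629) = I*√21629 ≈ 147.07*I)
-O = -I*√21629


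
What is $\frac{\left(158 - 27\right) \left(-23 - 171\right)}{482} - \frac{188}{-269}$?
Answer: $- \frac{3372875}{64829} \approx -52.027$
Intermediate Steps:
$\frac{\left(158 - 27\right) \left(-23 - 171\right)}{482} - \frac{188}{-269} = 131 \left(-194\right) \frac{1}{482} - - \frac{188}{269} = \left(-25414\right) \frac{1}{482} + \frac{188}{269} = - \frac{12707}{241} + \frac{188}{269} = - \frac{3372875}{64829}$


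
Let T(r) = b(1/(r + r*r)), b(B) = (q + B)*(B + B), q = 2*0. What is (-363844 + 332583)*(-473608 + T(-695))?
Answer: 1722187570852709260339/116321114450 ≈ 1.4805e+10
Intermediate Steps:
q = 0
b(B) = 2*B² (b(B) = (0 + B)*(B + B) = B*(2*B) = 2*B²)
T(r) = 2/(r + r²)² (T(r) = 2*(1/(r + r*r))² = 2*(1/(r + r²))² = 2/(r + r²)²)
(-363844 + 332583)*(-473608 + T(-695)) = (-363844 + 332583)*(-473608 + 2/((-695)²*(1 - 695)²)) = -31261*(-473608 + 2*(1/483025)/(-694)²) = -31261*(-473608 + 2*(1/483025)*(1/481636)) = -31261*(-473608 + 1/116321114450) = -31261*(-55090610372435599/116321114450) = 1722187570852709260339/116321114450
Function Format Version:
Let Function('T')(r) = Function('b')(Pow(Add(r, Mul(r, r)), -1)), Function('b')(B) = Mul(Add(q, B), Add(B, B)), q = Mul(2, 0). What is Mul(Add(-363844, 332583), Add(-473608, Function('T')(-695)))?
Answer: Rational(1722187570852709260339, 116321114450) ≈ 1.4805e+10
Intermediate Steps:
q = 0
Function('b')(B) = Mul(2, Pow(B, 2)) (Function('b')(B) = Mul(Add(0, B), Add(B, B)) = Mul(B, Mul(2, B)) = Mul(2, Pow(B, 2)))
Function('T')(r) = Mul(2, Pow(Add(r, Pow(r, 2)), -2)) (Function('T')(r) = Mul(2, Pow(Pow(Add(r, Mul(r, r)), -1), 2)) = Mul(2, Pow(Pow(Add(r, Pow(r, 2)), -1), 2)) = Mul(2, Pow(Add(r, Pow(r, 2)), -2)))
Mul(Add(-363844, 332583), Add(-473608, Function('T')(-695))) = Mul(Add(-363844, 332583), Add(-473608, Mul(2, Pow(-695, -2), Pow(Add(1, -695), -2)))) = Mul(-31261, Add(-473608, Mul(2, Rational(1, 483025), Pow(-694, -2)))) = Mul(-31261, Add(-473608, Mul(2, Rational(1, 483025), Rational(1, 481636)))) = Mul(-31261, Add(-473608, Rational(1, 116321114450))) = Mul(-31261, Rational(-55090610372435599, 116321114450)) = Rational(1722187570852709260339, 116321114450)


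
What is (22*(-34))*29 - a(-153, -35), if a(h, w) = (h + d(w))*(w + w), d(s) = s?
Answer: -34852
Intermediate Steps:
a(h, w) = 2*w*(h + w) (a(h, w) = (h + w)*(w + w) = (h + w)*(2*w) = 2*w*(h + w))
(22*(-34))*29 - a(-153, -35) = (22*(-34))*29 - 2*(-35)*(-153 - 35) = -748*29 - 2*(-35)*(-188) = -21692 - 1*13160 = -21692 - 13160 = -34852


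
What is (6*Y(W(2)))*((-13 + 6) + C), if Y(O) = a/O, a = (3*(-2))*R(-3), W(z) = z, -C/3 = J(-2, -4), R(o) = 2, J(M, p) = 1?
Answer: 360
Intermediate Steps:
C = -3 (C = -3*1 = -3)
a = -12 (a = (3*(-2))*2 = -6*2 = -12)
Y(O) = -12/O
(6*Y(W(2)))*((-13 + 6) + C) = (6*(-12/2))*((-13 + 6) - 3) = (6*(-12*1/2))*(-7 - 3) = (6*(-6))*(-10) = -36*(-10) = 360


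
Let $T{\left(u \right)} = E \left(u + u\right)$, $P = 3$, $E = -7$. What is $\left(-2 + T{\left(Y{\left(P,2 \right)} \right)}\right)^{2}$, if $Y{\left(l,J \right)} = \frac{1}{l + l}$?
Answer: $\frac{169}{9} \approx 18.778$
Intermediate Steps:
$Y{\left(l,J \right)} = \frac{1}{2 l}$
$T{\left(u \right)} = - 14 u$ ($T{\left(u \right)} = - 7 \left(u + u\right) = - 7 \cdot 2 u = - 14 u$)
$\left(-2 + T{\left(Y{\left(P,2 \right)} \right)}\right)^{2} = \left(-2 - 14 \frac{1}{2 \cdot 3}\right)^{2} = \left(-2 - 14 \cdot \frac{1}{2} \cdot \frac{1}{3}\right)^{2} = \left(-2 - \frac{7}{3}\right)^{2} = \left(- \frac{13}{3}\right)^{2} = \frac{169}{9}$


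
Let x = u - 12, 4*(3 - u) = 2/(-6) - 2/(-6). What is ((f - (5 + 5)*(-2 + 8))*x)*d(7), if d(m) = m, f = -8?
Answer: 4284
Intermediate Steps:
u = 3 (u = 3 - (2/(-6) - 2/(-6))/4 = 3 - (2*(-⅙) - 2*(-⅙))/4 = 3 - (-⅓ + ⅓)/4 = 3 - ¼*0 = 3 + 0 = 3)
x = -9 (x = 3 - 12 = -9)
((f - (5 + 5)*(-2 + 8))*x)*d(7) = ((-8 - (5 + 5)*(-2 + 8))*(-9))*7 = ((-8 - 10*6)*(-9))*7 = ((-8 - 1*60)*(-9))*7 = ((-8 - 60)*(-9))*7 = -68*(-9)*7 = 612*7 = 4284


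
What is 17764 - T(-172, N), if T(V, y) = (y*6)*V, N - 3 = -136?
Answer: -119492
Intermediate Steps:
N = -133 (N = 3 - 136 = -133)
T(V, y) = 6*V*y (T(V, y) = (6*y)*V = 6*V*y)
17764 - T(-172, N) = 17764 - 6*(-172)*(-133) = 17764 - 1*137256 = 17764 - 137256 = -119492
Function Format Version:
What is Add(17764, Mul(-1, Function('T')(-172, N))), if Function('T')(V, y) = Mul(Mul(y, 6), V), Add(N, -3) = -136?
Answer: -119492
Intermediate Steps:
N = -133 (N = Add(3, -136) = -133)
Function('T')(V, y) = Mul(6, V, y) (Function('T')(V, y) = Mul(Mul(6, y), V) = Mul(6, V, y))
Add(17764, Mul(-1, Function('T')(-172, N))) = Add(17764, Mul(-1, Mul(6, -172, -133))) = Add(17764, Mul(-1, 137256)) = Add(17764, -137256) = -119492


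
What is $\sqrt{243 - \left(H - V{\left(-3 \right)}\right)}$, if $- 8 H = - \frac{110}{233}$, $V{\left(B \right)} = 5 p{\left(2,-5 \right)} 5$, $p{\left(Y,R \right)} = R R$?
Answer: $\frac{\sqrt{188478593}}{466} \approx 29.461$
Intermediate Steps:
$p{\left(Y,R \right)} = R^{2}$
$V{\left(B \right)} = 625$ ($V{\left(B \right)} = 5 \left(-5\right)^{2} \cdot 5 = 5 \cdot 25 \cdot 5 = 125 \cdot 5 = 625$)
$H = \frac{55}{932}$ ($H = - \frac{\left(-110\right) \frac{1}{233}}{8} = \left(- \frac{1}{8}\right) \left(- \frac{110}{233}\right) = \frac{55}{932} \approx 0.059013$)
$\sqrt{243 - \left(H - V{\left(-3 \right)}\right)} = \sqrt{243 + \left(625 - \frac{55}{932}\right)} = \sqrt{243 + \frac{582445}{932}} = \sqrt{\frac{808921}{932}} = \frac{\sqrt{188478593}}{466}$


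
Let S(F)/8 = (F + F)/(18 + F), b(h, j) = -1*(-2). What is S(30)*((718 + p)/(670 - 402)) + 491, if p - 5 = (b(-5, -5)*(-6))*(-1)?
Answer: 69469/134 ≈ 518.43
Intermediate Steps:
b(h, j) = 2
S(F) = 16*F/(18 + F) (S(F) = 8*((F + F)/(18 + F)) = 8*((2*F)/(18 + F)) = 8*(2*F/(18 + F)) = 16*F/(18 + F))
p = 17 (p = 5 + (2*(-6))*(-1) = 5 - 12*(-1) = 5 + 12 = 17)
S(30)*((718 + p)/(670 - 402)) + 491 = (16*30/(18 + 30))*((718 + 17)/(670 - 402)) + 491 = (16*30/48)*(735/268) + 491 = (16*30*(1/48))*(735*(1/268)) + 491 = 10*(735/268) + 491 = 3675/134 + 491 = 69469/134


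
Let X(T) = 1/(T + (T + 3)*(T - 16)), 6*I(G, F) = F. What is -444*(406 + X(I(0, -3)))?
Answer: -30102312/167 ≈ -1.8025e+5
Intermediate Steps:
I(G, F) = F/6
X(T) = 1/(T + (-16 + T)*(3 + T)) (X(T) = 1/(T + (3 + T)*(-16 + T)) = 1/(T + (-16 + T)*(3 + T)))
-444*(406 + X(I(0, -3))) = -444*(406 + 1/(-48 + ((⅙)*(-3))² - 2*(-3))) = -444*(406 + 1/(-48 + (-½)² - 12*(-½))) = -444*(406 + 1/(-48 + ¼ + 6)) = -444*(406 + 1/(-167/4)) = -444*(406 - 4/167) = -444*67798/167 = -30102312/167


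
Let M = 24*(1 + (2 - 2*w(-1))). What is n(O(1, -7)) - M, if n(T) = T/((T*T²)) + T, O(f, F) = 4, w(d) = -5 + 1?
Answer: -4159/16 ≈ -259.94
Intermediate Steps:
w(d) = -4
n(T) = T + T⁻² (n(T) = T/(T³) + T = T/T³ + T = T⁻² + T = T + T⁻²)
M = 264 (M = 24*(1 + (2 - 2*(-4))) = 24*(1 + (2 + 8)) = 24*(1 + 10) = 24*11 = 264)
n(O(1, -7)) - M = (4 + 4⁻²) - 1*264 = (4 + 1/16) - 264 = 65/16 - 264 = -4159/16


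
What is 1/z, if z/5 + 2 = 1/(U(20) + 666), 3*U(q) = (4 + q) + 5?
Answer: -2027/20255 ≈ -0.10007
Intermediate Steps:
U(q) = 3 + q/3 (U(q) = ((4 + q) + 5)/3 = (9 + q)/3 = 3 + q/3)
z = -20255/2027 (z = -10 + 5/((3 + (⅓)*20) + 666) = -10 + 5/((3 + 20/3) + 666) = -10 + 5/(29/3 + 666) = -10 + 5/(2027/3) = -10 + 5*(3/2027) = -10 + 15/2027 = -20255/2027 ≈ -9.9926)
1/z = 1/(-20255/2027) = -2027/20255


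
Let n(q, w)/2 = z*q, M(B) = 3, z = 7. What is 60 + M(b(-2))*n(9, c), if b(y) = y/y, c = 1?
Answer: 438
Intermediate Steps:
b(y) = 1
n(q, w) = 14*q (n(q, w) = 2*(7*q) = 14*q)
60 + M(b(-2))*n(9, c) = 60 + 3*(14*9) = 60 + 3*126 = 60 + 378 = 438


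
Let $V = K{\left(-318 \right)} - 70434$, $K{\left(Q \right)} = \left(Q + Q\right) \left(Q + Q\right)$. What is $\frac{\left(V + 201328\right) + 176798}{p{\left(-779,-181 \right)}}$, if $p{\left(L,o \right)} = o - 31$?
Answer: $- \frac{178047}{53} \approx -3359.4$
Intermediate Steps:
$K{\left(Q \right)} = 4 Q^{2}$ ($K{\left(Q \right)} = 2 Q 2 Q = 4 Q^{2}$)
$V = 334062$ ($V = 4 \left(-318\right)^{2} - 70434 = 4 \cdot 101124 - 70434 = 404496 - 70434 = 334062$)
$p{\left(L,o \right)} = -31 + o$ ($p{\left(L,o \right)} = o - 31 = -31 + o$)
$\frac{\left(V + 201328\right) + 176798}{p{\left(-779,-181 \right)}} = \frac{\left(334062 + 201328\right) + 176798}{-31 - 181} = \frac{535390 + 176798}{-212} = 712188 \left(- \frac{1}{212}\right) = - \frac{178047}{53}$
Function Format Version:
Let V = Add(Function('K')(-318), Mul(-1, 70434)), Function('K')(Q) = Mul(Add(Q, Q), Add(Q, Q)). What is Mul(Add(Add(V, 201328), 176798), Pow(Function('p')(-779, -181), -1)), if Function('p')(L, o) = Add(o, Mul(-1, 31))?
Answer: Rational(-178047, 53) ≈ -3359.4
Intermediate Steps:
Function('K')(Q) = Mul(4, Pow(Q, 2)) (Function('K')(Q) = Mul(Mul(2, Q), Mul(2, Q)) = Mul(4, Pow(Q, 2)))
V = 334062 (V = Add(Mul(4, Pow(-318, 2)), Mul(-1, 70434)) = Add(Mul(4, 101124), -70434) = Add(404496, -70434) = 334062)
Function('p')(L, o) = Add(-31, o) (Function('p')(L, o) = Add(o, -31) = Add(-31, o))
Mul(Add(Add(V, 201328), 176798), Pow(Function('p')(-779, -181), -1)) = Mul(Add(Add(334062, 201328), 176798), Pow(Add(-31, -181), -1)) = Mul(Add(535390, 176798), Pow(-212, -1)) = Mul(712188, Rational(-1, 212)) = Rational(-178047, 53)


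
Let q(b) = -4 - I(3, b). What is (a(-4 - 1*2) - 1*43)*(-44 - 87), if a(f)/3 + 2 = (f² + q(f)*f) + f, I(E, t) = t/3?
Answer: -10087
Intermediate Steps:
I(E, t) = t/3 (I(E, t) = t*(⅓) = t/3)
q(b) = -4 - b/3
a(f) = -6 + 3*f + 3*f² + 3*f*(-4 - f/3) (a(f) = -6 + 3*((f² + (-4 - f/3)*f) + f) = -6 + 3*((f² + f*(-4 - f/3)) + f) = -6 + 3*(f + f² + f*(-4 - f/3)) = -6 + (3*f + 3*f² + 3*f*(-4 - f/3)) = -6 + 3*f + 3*f² + 3*f*(-4 - f/3))
(a(-4 - 1*2) - 1*43)*(-44 - 87) = ((-6 - 9*(-4 - 1*2) + 2*(-4 - 1*2)²) - 1*43)*(-44 - 87) = ((-6 - 9*(-4 - 2) + 2*(-4 - 2)²) - 43)*(-131) = ((-6 - 9*(-6) + 2*(-6)²) - 43)*(-131) = ((-6 + 54 + 2*36) - 43)*(-131) = ((-6 + 54 + 72) - 43)*(-131) = (120 - 43)*(-131) = 77*(-131) = -10087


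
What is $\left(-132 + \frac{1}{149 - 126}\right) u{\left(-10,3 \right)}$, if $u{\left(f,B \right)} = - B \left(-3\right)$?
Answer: $- \frac{27315}{23} \approx -1187.6$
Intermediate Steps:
$u{\left(f,B \right)} = 3 B$ ($u{\left(f,B \right)} = - \left(-3\right) B = 3 B$)
$\left(-132 + \frac{1}{149 - 126}\right) u{\left(-10,3 \right)} = \left(-132 + \frac{1}{149 - 126}\right) 3 \cdot 3 = \left(-132 + \frac{1}{23}\right) 9 = \left(- \frac{3035}{23}\right) 9 = - \frac{27315}{23}$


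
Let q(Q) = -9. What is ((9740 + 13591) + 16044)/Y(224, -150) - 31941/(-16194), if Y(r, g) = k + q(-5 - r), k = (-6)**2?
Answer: 23648191/16194 ≈ 1460.3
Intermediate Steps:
k = 36
Y(r, g) = 27 (Y(r, g) = 36 - 9 = 27)
((9740 + 13591) + 16044)/Y(224, -150) - 31941/(-16194) = ((9740 + 13591) + 16044)/27 - 31941/(-16194) = (23331 + 16044)*(1/27) - 31941*(-1/16194) = 39375*(1/27) + 10647/5398 = 4375/3 + 10647/5398 = 23648191/16194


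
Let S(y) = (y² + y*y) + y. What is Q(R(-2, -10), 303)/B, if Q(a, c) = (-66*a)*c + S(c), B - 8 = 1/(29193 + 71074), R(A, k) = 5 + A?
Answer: 4141929503/267379 ≈ 15491.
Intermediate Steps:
S(y) = y + 2*y² (S(y) = (y² + y²) + y = 2*y² + y = y + 2*y²)
B = 802137/100267 (B = 8 + 1/(29193 + 71074) = 8 + 1/100267 = 802137/100267 ≈ 8.0000)
Q(a, c) = c*(1 + 2*c) - 66*a*c (Q(a, c) = (-66*a)*c + c*(1 + 2*c) = -66*a*c + c*(1 + 2*c) = c*(1 + 2*c) - 66*a*c)
Q(R(-2, -10), 303)/B = (303*(1 - 66*(5 - 2) + 2*303))/(802137/100267) = (303*(1 - 66*3 + 606))*(100267/802137) = (303*(1 - 198 + 606))*(100267/802137) = (303*409)*(100267/802137) = 123927*(100267/802137) = 4141929503/267379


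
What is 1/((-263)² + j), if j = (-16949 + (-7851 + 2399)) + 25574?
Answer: 1/72342 ≈ 1.3823e-5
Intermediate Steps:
j = 3173 (j = (-16949 - 5452) + 25574 = -22401 + 25574 = 3173)
1/((-263)² + j) = 1/((-263)² + 3173) = 1/(69169 + 3173) = 1/72342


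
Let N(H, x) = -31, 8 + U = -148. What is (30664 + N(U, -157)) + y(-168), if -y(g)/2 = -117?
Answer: 30867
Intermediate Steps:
U = -156 (U = -8 - 148 = -156)
y(g) = 234 (y(g) = -2*(-117) = 234)
(30664 + N(U, -157)) + y(-168) = (30664 - 31) + 234 = 30633 + 234 = 30867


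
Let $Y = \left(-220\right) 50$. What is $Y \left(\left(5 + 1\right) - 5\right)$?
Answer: $-11000$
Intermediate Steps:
$Y = -11000$
$Y \left(\left(5 + 1\right) - 5\right) = - 11000 \left(\left(5 + 1\right) - 5\right) = - 11000 \left(6 - 5\right) = \left(-11000\right) 1 = -11000$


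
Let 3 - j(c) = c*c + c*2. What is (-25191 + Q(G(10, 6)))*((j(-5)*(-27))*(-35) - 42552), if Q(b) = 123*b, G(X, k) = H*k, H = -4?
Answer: 1516682556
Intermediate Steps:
G(X, k) = -4*k
j(c) = 3 - c² - 2*c (j(c) = 3 - (c*c + c*2) = 3 - (c² + 2*c) = 3 + (-c² - 2*c) = 3 - c² - 2*c)
(-25191 + Q(G(10, 6)))*((j(-5)*(-27))*(-35) - 42552) = (-25191 + 123*(-4*6))*(((3 - 1*(-5)² - 2*(-5))*(-27))*(-35) - 42552) = (-25191 + 123*(-24))*(((3 - 1*25 + 10)*(-27))*(-35) - 42552) = (-25191 - 2952)*(((3 - 25 + 10)*(-27))*(-35) - 42552) = -28143*(-12*(-27)*(-35) - 42552) = -28143*(324*(-35) - 42552) = -28143*(-11340 - 42552) = -28143*(-53892) = 1516682556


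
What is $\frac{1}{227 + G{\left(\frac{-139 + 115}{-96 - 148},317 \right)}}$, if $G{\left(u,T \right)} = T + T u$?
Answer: $\frac{61}{35086} \approx 0.0017386$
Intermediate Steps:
$\frac{1}{227 + G{\left(\frac{-139 + 115}{-96 - 148},317 \right)}} = \frac{1}{227 + 317 \left(1 + \frac{-139 + 115}{-96 - 148}\right)} = \frac{1}{227 + 317 \left(1 - \frac{24}{-244}\right)} = \frac{1}{227 + 317 \left(1 - - \frac{6}{61}\right)} = \frac{1}{227 + 317 \left(1 + \frac{6}{61}\right)} = \frac{1}{227 + 317 \cdot \frac{67}{61}} = \frac{1}{227 + \frac{21239}{61}} = \frac{1}{\frac{35086}{61}} = \frac{61}{35086}$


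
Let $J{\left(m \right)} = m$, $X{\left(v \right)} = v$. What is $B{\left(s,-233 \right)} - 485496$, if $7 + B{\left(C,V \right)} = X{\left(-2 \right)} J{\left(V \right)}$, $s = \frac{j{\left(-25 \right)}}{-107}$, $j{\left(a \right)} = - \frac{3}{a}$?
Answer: $-485037$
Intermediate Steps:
$s = - \frac{3}{2675}$ ($s = \frac{\left(-3\right) \frac{1}{-25}}{-107} = \left(-3\right) \left(- \frac{1}{25}\right) \left(- \frac{1}{107}\right) = \frac{3}{25} \left(- \frac{1}{107}\right) = - \frac{3}{2675} \approx -0.0011215$)
$B{\left(C,V \right)} = -7 - 2 V$
$B{\left(s,-233 \right)} - 485496 = \left(-7 - -466\right) - 485496 = \left(-7 + 466\right) - 485496 = 459 - 485496 = -485037$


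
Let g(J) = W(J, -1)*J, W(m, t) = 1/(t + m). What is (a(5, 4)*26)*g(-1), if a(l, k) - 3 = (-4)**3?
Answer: -793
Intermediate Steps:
W(m, t) = 1/(m + t)
a(l, k) = -61 (a(l, k) = 3 + (-4)**3 = 3 - 64 = -61)
g(J) = J/(-1 + J) (g(J) = J/(J - 1) = J/(-1 + J))
(a(5, 4)*26)*g(-1) = (-61*26)*(-1/(-1 - 1)) = -(-1586)/(-2) = -(-1586)*(-1)/2 = -1586*1/2 = -793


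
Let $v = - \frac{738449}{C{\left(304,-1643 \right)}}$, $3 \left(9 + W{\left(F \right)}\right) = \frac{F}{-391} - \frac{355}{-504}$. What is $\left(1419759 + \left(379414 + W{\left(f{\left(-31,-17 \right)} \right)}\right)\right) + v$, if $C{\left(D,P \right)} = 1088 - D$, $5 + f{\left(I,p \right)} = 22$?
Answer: $\frac{875489712121}{486864} \approx 1.7982 \cdot 10^{6}$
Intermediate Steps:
$f{\left(I,p \right)} = 17$ ($f{\left(I,p \right)} = -5 + 22 = 17$)
$W{\left(F \right)} = - \frac{13253}{1512} - \frac{F}{1173}$ ($W{\left(F \right)} = -9 + \frac{\frac{F}{-391} - \frac{355}{-504}}{3} = -9 + \frac{F \left(- \frac{1}{391}\right) - - \frac{355}{504}}{3} = -9 + \frac{- \frac{F}{391} + \frac{355}{504}}{3} = -9 + \frac{\frac{355}{504} - \frac{F}{391}}{3} = -9 - \left(- \frac{355}{1512} + \frac{F}{1173}\right) = - \frac{13253}{1512} - \frac{F}{1173}$)
$v = - \frac{738449}{784}$ ($v = - \frac{738449}{1088 - 304} = - \frac{738449}{784} \approx -941.9$)
$\left(1419759 + \left(379414 + W{\left(f{\left(-31,-17 \right)} \right)}\right)\right) + v = \left(1419759 + \left(379414 - \frac{305323}{34776}\right)\right) - \frac{738449}{784} = \left(1419759 + \frac{13194195941}{34776}\right) - \frac{738449}{784} = \frac{62567734925}{34776} - \frac{738449}{784} = \frac{875489712121}{486864}$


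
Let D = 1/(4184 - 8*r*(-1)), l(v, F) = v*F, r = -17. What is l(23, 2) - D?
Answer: 186207/4048 ≈ 46.000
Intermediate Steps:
l(v, F) = F*v
D = 1/4048 (D = 1/(4184 - 8*(-17)*(-1)) = 1/(4184 + 136*(-1)) = 1/(4184 - 136) = 1/4048 ≈ 0.00024704)
l(23, 2) - D = 2*23 - 1*1/4048 = 46 - 1/4048 = 186207/4048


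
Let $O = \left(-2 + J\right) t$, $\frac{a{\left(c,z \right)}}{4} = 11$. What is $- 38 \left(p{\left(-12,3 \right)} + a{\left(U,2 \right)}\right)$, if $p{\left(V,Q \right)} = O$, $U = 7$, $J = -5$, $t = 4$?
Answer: $-608$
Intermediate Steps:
$a{\left(c,z \right)} = 44$ ($a{\left(c,z \right)} = 4 \cdot 11 = 44$)
$O = -28$ ($O = \left(-2 - 5\right) 4 = \left(-7\right) 4 = -28$)
$p{\left(V,Q \right)} = -28$
$- 38 \left(p{\left(-12,3 \right)} + a{\left(U,2 \right)}\right) = - 38 \left(-28 + 44\right) = \left(-38\right) 16 = -608$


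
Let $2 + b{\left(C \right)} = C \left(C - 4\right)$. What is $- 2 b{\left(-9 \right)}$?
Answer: $-230$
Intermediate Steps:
$b{\left(C \right)} = -2 + C \left(-4 + C\right)$ ($b{\left(C \right)} = -2 + C \left(C - 4\right) = -2 + C \left(-4 + C\right)$)
$- 2 b{\left(-9 \right)} = - 2 \left(-2 + \left(-9\right)^{2} - -36\right) = - 2 \left(-2 + 81 + 36\right) = \left(-2\right) 115 = -230$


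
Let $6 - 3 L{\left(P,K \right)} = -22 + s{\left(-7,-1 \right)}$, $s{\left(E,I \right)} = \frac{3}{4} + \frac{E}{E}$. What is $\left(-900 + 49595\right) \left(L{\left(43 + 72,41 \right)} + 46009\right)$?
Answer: $\frac{8963337345}{4} \approx 2.2408 \cdot 10^{9}$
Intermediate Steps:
$s{\left(E,I \right)} = \frac{7}{4}$ ($s{\left(E,I \right)} = 3 \cdot \frac{1}{4} + 1 = \frac{3}{4} + 1 = \frac{7}{4}$)
$L{\left(P,K \right)} = \frac{35}{4}$ ($L{\left(P,K \right)} = 2 - \frac{-22 + \frac{7}{4}}{3} = 2 - - \frac{27}{4} = 2 + \frac{27}{4} = \frac{35}{4}$)
$\left(-900 + 49595\right) \left(L{\left(43 + 72,41 \right)} + 46009\right) = \left(-900 + 49595\right) \left(\frac{35}{4} + 46009\right) = 48695 \cdot \frac{184071}{4} = \frac{8963337345}{4}$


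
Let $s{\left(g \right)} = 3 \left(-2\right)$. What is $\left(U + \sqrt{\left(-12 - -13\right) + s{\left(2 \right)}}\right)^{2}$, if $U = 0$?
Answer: $-5$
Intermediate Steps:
$s{\left(g \right)} = -6$
$\left(U + \sqrt{\left(-12 - -13\right) + s{\left(2 \right)}}\right)^{2} = \left(0 + \sqrt{\left(-12 - -13\right) - 6}\right)^{2} = \left(0 + \sqrt{\left(-12 + 13\right) - 6}\right)^{2} = \left(0 + \sqrt{1 - 6}\right)^{2} = \left(0 + \sqrt{-5}\right)^{2} = \left(0 + i \sqrt{5}\right)^{2} = \left(i \sqrt{5}\right)^{2} = -5$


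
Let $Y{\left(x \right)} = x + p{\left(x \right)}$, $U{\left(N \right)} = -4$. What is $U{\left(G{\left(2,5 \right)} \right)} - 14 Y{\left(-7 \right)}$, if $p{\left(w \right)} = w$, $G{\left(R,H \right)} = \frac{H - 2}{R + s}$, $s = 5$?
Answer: $192$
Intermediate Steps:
$G{\left(R,H \right)} = \frac{-2 + H}{5 + R}$ ($G{\left(R,H \right)} = \frac{H - 2}{R + 5} = \frac{-2 + H}{5 + R}$)
$Y{\left(x \right)} = 2 x$ ($Y{\left(x \right)} = x + x = 2 x$)
$U{\left(G{\left(2,5 \right)} \right)} - 14 Y{\left(-7 \right)} = -4 - 14 \cdot 2 \left(-7\right) = -4 - -196 = -4 + 196 = 192$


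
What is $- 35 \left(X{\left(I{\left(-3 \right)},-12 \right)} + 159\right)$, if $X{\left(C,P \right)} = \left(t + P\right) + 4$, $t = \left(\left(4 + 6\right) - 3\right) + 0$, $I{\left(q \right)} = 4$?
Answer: $-5530$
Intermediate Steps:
$t = 7$ ($t = \left(10 - 3\right) + 0 = 7 + 0 = 7$)
$X{\left(C,P \right)} = 11 + P$ ($X{\left(C,P \right)} = \left(7 + P\right) + 4 = 11 + P$)
$- 35 \left(X{\left(I{\left(-3 \right)},-12 \right)} + 159\right) = - 35 \left(\left(11 - 12\right) + 159\right) = - 35 \left(-1 + 159\right) = \left(-35\right) 158 = -5530$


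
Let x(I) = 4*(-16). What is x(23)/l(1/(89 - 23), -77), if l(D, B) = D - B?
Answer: -4224/5083 ≈ -0.83101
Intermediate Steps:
x(I) = -64
x(23)/l(1/(89 - 23), -77) = -64/(1/(89 - 23) - 1*(-77)) = -64/(1/66 + 77) = -64/5083/66 = -64*66/5083 = -4224/5083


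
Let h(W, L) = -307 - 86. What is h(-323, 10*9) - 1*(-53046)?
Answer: 52653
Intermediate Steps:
h(W, L) = -393
h(-323, 10*9) - 1*(-53046) = -393 - 1*(-53046) = -393 + 53046 = 52653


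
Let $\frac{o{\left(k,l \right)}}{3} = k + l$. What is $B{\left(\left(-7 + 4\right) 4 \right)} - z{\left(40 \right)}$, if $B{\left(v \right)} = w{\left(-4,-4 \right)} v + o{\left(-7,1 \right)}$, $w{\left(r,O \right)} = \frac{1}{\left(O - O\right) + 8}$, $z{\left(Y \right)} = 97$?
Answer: $- \frac{233}{2} \approx -116.5$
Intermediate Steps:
$w{\left(r,O \right)} = \frac{1}{8}$ ($w{\left(r,O \right)} = \frac{1}{0 + 8} = \frac{1}{8}$)
$o{\left(k,l \right)} = 3 k + 3 l$ ($o{\left(k,l \right)} = 3 \left(k + l\right) = 3 k + 3 l$)
$B{\left(v \right)} = -18 + \frac{v}{8}$ ($B{\left(v \right)} = \frac{v}{8} + \left(3 \left(-7\right) + 3 \cdot 1\right) = \frac{v}{8} + \left(-21 + 3\right) = \frac{v}{8} - 18 = -18 + \frac{v}{8}$)
$B{\left(\left(-7 + 4\right) 4 \right)} - z{\left(40 \right)} = \left(-18 + \frac{\left(-7 + 4\right) 4}{8}\right) - 97 = \left(-18 + \frac{\left(-3\right) 4}{8}\right) - 97 = \left(-18 + \frac{1}{8} \left(-12\right)\right) - 97 = \left(-18 - \frac{3}{2}\right) - 97 = - \frac{39}{2} - 97 = - \frac{233}{2}$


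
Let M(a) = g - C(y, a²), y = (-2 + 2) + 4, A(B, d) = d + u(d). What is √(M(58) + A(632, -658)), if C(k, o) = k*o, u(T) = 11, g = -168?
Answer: I*√14271 ≈ 119.46*I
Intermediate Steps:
A(B, d) = 11 + d (A(B, d) = d + 11 = 11 + d)
y = 4 (y = 0 + 4 = 4)
M(a) = -168 - 4*a²
√(M(58) + A(632, -658)) = √((-168 - 4*58²) + (11 - 658)) = √((-168 - 4*3364) - 647) = √((-168 - 13456) - 647) = √(-13624 - 647) = √(-14271) = I*√14271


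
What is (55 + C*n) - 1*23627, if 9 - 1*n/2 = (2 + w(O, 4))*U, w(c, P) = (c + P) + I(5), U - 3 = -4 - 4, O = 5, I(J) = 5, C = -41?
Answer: -30870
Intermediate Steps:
U = -5 (U = 3 + (-4 - 4) = 3 - 8 = -5)
w(c, P) = 5 + P + c (w(c, P) = (c + P) + 5 = (P + c) + 5 = 5 + P + c)
n = 178 (n = 18 - 2*(2 + (5 + 4 + 5))*(-5) = 18 - 2*(2 + 14)*(-5) = 18 - 32*(-5) = 18 - 2*(-80) = 18 + 160 = 178)
(55 + C*n) - 1*23627 = (55 - 41*178) - 1*23627 = (55 - 7298) - 23627 = -7243 - 23627 = -30870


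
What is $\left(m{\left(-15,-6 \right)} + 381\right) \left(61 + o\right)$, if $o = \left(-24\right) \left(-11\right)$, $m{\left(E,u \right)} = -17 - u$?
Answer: $120250$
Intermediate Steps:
$o = 264$
$\left(m{\left(-15,-6 \right)} + 381\right) \left(61 + o\right) = \left(\left(-17 - -6\right) + 381\right) \left(61 + 264\right) = \left(\left(-17 + 6\right) + 381\right) 325 = \left(-11 + 381\right) 325 = 370 \cdot 325 = 120250$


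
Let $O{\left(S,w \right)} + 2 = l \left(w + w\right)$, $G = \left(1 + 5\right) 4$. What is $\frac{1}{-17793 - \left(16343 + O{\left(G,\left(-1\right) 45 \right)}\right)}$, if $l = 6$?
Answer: $- \frac{1}{33594} \approx -2.9767 \cdot 10^{-5}$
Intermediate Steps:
$G = 24$ ($G = 6 \cdot 4 = 24$)
$O{\left(S,w \right)} = -2 + 12 w$ ($O{\left(S,w \right)} = -2 + 6 \left(w + w\right) = -2 + 6 \cdot 2 w = -2 + 12 w$)
$\frac{1}{-17793 - \left(16343 + O{\left(G,\left(-1\right) 45 \right)}\right)} = \frac{1}{-17793 - \left(16341 + 12 \left(-1\right) 45\right)} = \frac{1}{-17793 - \left(16341 - 540\right)} = \frac{1}{-17793 - 15801} = \frac{1}{-33594} = - \frac{1}{33594}$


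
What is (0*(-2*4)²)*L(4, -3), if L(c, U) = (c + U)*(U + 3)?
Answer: 0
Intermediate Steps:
L(c, U) = (3 + U)*(U + c) (L(c, U) = (U + c)*(3 + U) = (3 + U)*(U + c))
(0*(-2*4)²)*L(4, -3) = (0*(-2*4)²)*((-3)² + 3*(-3) + 3*4 - 3*4) = (0*(-8)²)*(9 - 9 + 12 - 12) = (0*64)*0 = 0*0 = 0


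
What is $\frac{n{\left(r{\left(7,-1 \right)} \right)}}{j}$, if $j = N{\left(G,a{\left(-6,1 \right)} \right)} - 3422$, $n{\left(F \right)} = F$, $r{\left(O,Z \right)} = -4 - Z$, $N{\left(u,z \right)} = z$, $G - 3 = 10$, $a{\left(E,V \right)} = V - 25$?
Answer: $\frac{3}{3446} \approx 0.00087057$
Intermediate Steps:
$a{\left(E,V \right)} = -25 + V$ ($a{\left(E,V \right)} = V - 25 = -25 + V$)
$G = 13$ ($G = 3 + 10 = 13$)
$j = -3446$ ($j = \left(-25 + 1\right) - 3422 = -24 - 3422 = -3446$)
$\frac{n{\left(r{\left(7,-1 \right)} \right)}}{j} = \frac{-4 - -1}{-3446} = \left(-4 + 1\right) \left(- \frac{1}{3446}\right) = \left(-3\right) \left(- \frac{1}{3446}\right) = \frac{3}{3446}$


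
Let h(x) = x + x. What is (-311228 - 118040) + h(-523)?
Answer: -430314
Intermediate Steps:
h(x) = 2*x
(-311228 - 118040) + h(-523) = (-311228 - 118040) + 2*(-523) = -429268 - 1046 = -430314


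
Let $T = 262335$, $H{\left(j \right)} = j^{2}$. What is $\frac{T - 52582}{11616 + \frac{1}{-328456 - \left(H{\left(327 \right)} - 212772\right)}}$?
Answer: $\frac{46693744589}{2585872607} \approx 18.057$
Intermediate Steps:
$\frac{T - 52582}{11616 + \frac{1}{-328456 - \left(H{\left(327 \right)} - 212772\right)}} = \frac{262335 - 52582}{11616 + \frac{1}{-328456 - \left(327^{2} - 212772\right)}} = \frac{209753}{11616 + \frac{1}{-328456 - \left(106929 - 212772\right)}} = \frac{209753}{11616 + \frac{1}{-328456 - -105843}} = \frac{209753}{11616 + \frac{1}{-328456 + 105843}} = \frac{209753}{11616 + \frac{1}{-222613}} = \frac{209753}{11616 - \frac{1}{222613}} = \frac{209753}{\frac{2585872607}{222613}} = 209753 \cdot \frac{222613}{2585872607} = \frac{46693744589}{2585872607}$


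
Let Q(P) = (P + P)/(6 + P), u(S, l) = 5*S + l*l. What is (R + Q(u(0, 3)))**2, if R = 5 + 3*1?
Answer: 2116/25 ≈ 84.640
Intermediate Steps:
u(S, l) = l**2 + 5*S (u(S, l) = 5*S + l**2 = l**2 + 5*S)
Q(P) = 2*P/(6 + P) (Q(P) = (2*P)/(6 + P) = 2*P/(6 + P))
R = 8 (R = 5 + 3 = 8)
(R + Q(u(0, 3)))**2 = (8 + 2*(3**2 + 5*0)/(6 + (3**2 + 5*0)))**2 = (8 + 2*(9 + 0)/(6 + (9 + 0)))**2 = (8 + 2*9/(6 + 9))**2 = (8 + 2*9/15)**2 = (8 + 2*9*(1/15))**2 = (8 + 6/5)**2 = (46/5)**2 = 2116/25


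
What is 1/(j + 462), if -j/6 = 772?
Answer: -1/4170 ≈ -0.00023981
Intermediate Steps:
j = -4632 (j = -6*772 = -4632)
1/(j + 462) = 1/(-4632 + 462) = 1/(-4170) = -1/4170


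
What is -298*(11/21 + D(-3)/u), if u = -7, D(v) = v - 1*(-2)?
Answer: -596/3 ≈ -198.67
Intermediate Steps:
D(v) = 2 + v (D(v) = v + 2 = 2 + v)
-298*(11/21 + D(-3)/u) = -298*(11/21 + (2 - 3)/(-7)) = -298*(11*(1/21) - 1*(-1/7)) = -298*(11/21 + 1/7) = -298*2/3 = -596/3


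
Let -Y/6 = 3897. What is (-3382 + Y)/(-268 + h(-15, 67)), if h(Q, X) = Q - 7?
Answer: 13382/145 ≈ 92.290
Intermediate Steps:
Y = -23382 (Y = -6*3897 = -23382)
h(Q, X) = -7 + Q
(-3382 + Y)/(-268 + h(-15, 67)) = (-3382 - 23382)/(-268 + (-7 - 15)) = -26764/(-268 - 22) = -26764/(-290) = -26764*(-1/290) = 13382/145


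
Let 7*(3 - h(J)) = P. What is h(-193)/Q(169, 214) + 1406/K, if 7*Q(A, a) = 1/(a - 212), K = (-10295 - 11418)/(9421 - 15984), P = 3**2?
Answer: 9748690/21713 ≈ 448.98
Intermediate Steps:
P = 9
h(J) = 12/7 (h(J) = 3 - 1/7*9 = 3 - 9/7 = 12/7)
K = 21713/6563 (K = -21713/(-6563) = -21713*(-1/6563) = 21713/6563 ≈ 3.3084)
Q(A, a) = 1/(7*(-212 + a)) (Q(A, a) = 1/(7*(a - 212)) = 1/(7*(-212 + a)))
h(-193)/Q(169, 214) + 1406/K = 12/(7*((1/(7*(-212 + 214))))) + 1406/(21713/6563) = 12/(7*(((1/7)/2))) + 1406*(6563/21713) = 12/(7*(((1/7)*(1/2)))) + 9227578/21713 = 12/(7*(1/14)) + 9227578/21713 = (12/7)*14 + 9227578/21713 = 24 + 9227578/21713 = 9748690/21713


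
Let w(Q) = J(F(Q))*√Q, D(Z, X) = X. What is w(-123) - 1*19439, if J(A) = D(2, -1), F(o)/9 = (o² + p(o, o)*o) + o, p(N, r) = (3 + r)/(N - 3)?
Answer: -19439 - I*√123 ≈ -19439.0 - 11.091*I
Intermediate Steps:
p(N, r) = (3 + r)/(-3 + N)
F(o) = 9*o + 9*o² + 9*o*(3 + o)/(-3 + o) (F(o) = 9*((o² + ((3 + o)/(-3 + o))*o) + o) = 9*((o² + o*(3 + o)/(-3 + o)) + o) = 9*(o + o² + o*(3 + o)/(-3 + o)) = 9*o + 9*o² + 9*o*(3 + o)/(-3 + o))
J(A) = -1
w(Q) = -√Q
w(-123) - 1*19439 = -√(-123) - 1*19439 = -I*√123 - 19439 = -19439 - I*√123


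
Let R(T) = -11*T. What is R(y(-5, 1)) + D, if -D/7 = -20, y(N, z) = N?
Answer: 195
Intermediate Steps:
D = 140 (D = -7*(-20) = 140)
R(y(-5, 1)) + D = -11*(-5) + 140 = 55 + 140 = 195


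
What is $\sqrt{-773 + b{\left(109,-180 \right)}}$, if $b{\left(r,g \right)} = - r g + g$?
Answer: $\sqrt{18667} \approx 136.63$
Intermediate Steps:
$b{\left(r,g \right)} = g - g r$ ($b{\left(r,g \right)} = - g r + g = g - g r$)
$\sqrt{-773 + b{\left(109,-180 \right)}} = \sqrt{-773 - 180 \left(1 - 109\right)} = \sqrt{-773 - -19440} = \sqrt{-773 + 19440} = \sqrt{18667}$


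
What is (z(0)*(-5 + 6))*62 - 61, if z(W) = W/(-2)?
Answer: -61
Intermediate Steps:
z(W) = -W/2 (z(W) = W*(-½) = -W/2)
(z(0)*(-5 + 6))*62 - 61 = ((-½*0)*(-5 + 6))*62 - 61 = (0*1)*62 - 61 = 0*62 - 61 = 0 - 61 = -61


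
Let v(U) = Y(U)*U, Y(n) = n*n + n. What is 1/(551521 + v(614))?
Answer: 1/232404061 ≈ 4.3028e-9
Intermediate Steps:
Y(n) = n + n**2 (Y(n) = n**2 + n = n + n**2)
v(U) = U**2*(1 + U) (v(U) = (U*(1 + U))*U = U**2*(1 + U))
1/(551521 + v(614)) = 1/(551521 + 614**2*(1 + 614)) = 1/(551521 + 376996*615) = 1/(551521 + 231852540) = 1/232404061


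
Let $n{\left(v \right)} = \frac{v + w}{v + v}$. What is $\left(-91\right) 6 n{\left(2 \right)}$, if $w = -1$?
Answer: $- \frac{273}{2} \approx -136.5$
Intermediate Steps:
$n{\left(v \right)} = \frac{-1 + v}{2 v}$ ($n{\left(v \right)} = \frac{v - 1}{v + v} = \frac{-1 + v}{2 v}$)
$\left(-91\right) 6 n{\left(2 \right)} = \left(-91\right) 6 \frac{-1 + 2}{2 \cdot 2} = - 546 \cdot \frac{1}{2} \cdot \frac{1}{2} \cdot 1 = \left(-546\right) \frac{1}{4} = - \frac{273}{2}$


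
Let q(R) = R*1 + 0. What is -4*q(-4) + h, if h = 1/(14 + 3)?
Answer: 273/17 ≈ 16.059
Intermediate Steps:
h = 1/17 ≈ 0.058824
q(R) = R (q(R) = R + 0 = R)
-4*q(-4) + h = -4*(-4) + 1/17 = 16 + 1/17 = 273/17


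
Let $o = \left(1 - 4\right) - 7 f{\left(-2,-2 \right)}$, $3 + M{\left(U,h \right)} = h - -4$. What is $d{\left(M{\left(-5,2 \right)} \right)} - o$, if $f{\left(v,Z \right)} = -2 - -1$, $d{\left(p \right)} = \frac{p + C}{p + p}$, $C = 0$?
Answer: $- \frac{7}{2} \approx -3.5$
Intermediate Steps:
$M{\left(U,h \right)} = 1 + h$ ($M{\left(U,h \right)} = -3 + \left(h - -4\right) = -3 + \left(h + 4\right) = -3 + \left(4 + h\right) = 1 + h$)
$d{\left(p \right)} = \frac{1}{2}$ ($d{\left(p \right)} = \frac{p + 0}{p + p} = \frac{p}{2 p} = p \frac{1}{2 p} = \frac{1}{2}$)
$f{\left(v,Z \right)} = -1$ ($f{\left(v,Z \right)} = -2 + 1 = -1$)
$o = 4$ ($o = \left(1 - 4\right) - -7 = \left(1 - 4\right) + 7 = -3 + 7 = 4$)
$d{\left(M{\left(-5,2 \right)} \right)} - o = \frac{1}{2} - 4 = - \frac{7}{2}$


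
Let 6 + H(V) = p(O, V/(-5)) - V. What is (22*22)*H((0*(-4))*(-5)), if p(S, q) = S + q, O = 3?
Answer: -1452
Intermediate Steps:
H(V) = -3 - 6*V/5 (H(V) = -6 + ((3 + V/(-5)) - V) = -6 + ((3 + V*(-1/5)) - V) = -6 + ((3 - V/5) - V) = -6 + (3 - 6*V/5) = -3 - 6*V/5)
(22*22)*H((0*(-4))*(-5)) = (22*22)*(-3 - 6*0*(-4)*(-5)/5) = 484*(-3 - 0*(-5)) = 484*(-3 - 6/5*0) = 484*(-3 + 0) = 484*(-3) = -1452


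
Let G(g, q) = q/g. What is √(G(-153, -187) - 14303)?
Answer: 2*I*√32179/3 ≈ 119.59*I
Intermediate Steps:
√(G(-153, -187) - 14303) = √(-187/(-153) - 14303) = √(-187*(-1/153) - 14303) = √(11/9 - 14303) = √(-128716/9) = 2*I*√32179/3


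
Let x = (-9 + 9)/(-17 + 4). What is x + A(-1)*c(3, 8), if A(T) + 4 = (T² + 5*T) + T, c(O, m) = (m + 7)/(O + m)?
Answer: -135/11 ≈ -12.273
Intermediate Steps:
c(O, m) = (7 + m)/(O + m)
A(T) = -4 + T² + 6*T (A(T) = -4 + ((T² + 5*T) + T) = -4 + (T² + 6*T) = -4 + T² + 6*T)
x = 0 (x = 0/(-13) = 0*(-1/13) = 0)
x + A(-1)*c(3, 8) = 0 + (-4 + (-1)² + 6*(-1))*((7 + 8)/(3 + 8)) = 0 + (-4 + 1 - 6)*(15/11) = 0 - 9*15/11 = 0 - 135/11 = -135/11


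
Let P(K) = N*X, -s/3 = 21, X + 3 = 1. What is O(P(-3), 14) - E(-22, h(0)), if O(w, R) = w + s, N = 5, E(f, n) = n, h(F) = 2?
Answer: -75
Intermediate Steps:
X = -2 (X = -3 + 1 = -2)
s = -63 (s = -3*21 = -63)
P(K) = -10 (P(K) = 5*(-2) = -10)
O(w, R) = -63 + w (O(w, R) = w - 63 = -63 + w)
O(P(-3), 14) - E(-22, h(0)) = (-63 - 10) - 1*2 = -73 - 2 = -75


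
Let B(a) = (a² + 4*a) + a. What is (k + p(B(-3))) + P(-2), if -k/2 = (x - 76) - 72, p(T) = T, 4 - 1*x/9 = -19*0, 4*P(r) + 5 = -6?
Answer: 861/4 ≈ 215.25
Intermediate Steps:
P(r) = -11/4 (P(r) = -5/4 + (¼)*(-6) = -5/4 - 3/2 = -11/4)
x = 36 (x = 36 - (-171)*0 = 36 - 9*0 = 36 + 0 = 36)
B(a) = a² + 5*a
k = 224 (k = -2*((36 - 76) - 72) = -2*(-40 - 72) = -2*(-112) = 224)
(k + p(B(-3))) + P(-2) = (224 - 3*(5 - 3)) - 11/4 = (224 - 3*2) - 11/4 = (224 - 6) - 11/4 = 218 - 11/4 = 861/4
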